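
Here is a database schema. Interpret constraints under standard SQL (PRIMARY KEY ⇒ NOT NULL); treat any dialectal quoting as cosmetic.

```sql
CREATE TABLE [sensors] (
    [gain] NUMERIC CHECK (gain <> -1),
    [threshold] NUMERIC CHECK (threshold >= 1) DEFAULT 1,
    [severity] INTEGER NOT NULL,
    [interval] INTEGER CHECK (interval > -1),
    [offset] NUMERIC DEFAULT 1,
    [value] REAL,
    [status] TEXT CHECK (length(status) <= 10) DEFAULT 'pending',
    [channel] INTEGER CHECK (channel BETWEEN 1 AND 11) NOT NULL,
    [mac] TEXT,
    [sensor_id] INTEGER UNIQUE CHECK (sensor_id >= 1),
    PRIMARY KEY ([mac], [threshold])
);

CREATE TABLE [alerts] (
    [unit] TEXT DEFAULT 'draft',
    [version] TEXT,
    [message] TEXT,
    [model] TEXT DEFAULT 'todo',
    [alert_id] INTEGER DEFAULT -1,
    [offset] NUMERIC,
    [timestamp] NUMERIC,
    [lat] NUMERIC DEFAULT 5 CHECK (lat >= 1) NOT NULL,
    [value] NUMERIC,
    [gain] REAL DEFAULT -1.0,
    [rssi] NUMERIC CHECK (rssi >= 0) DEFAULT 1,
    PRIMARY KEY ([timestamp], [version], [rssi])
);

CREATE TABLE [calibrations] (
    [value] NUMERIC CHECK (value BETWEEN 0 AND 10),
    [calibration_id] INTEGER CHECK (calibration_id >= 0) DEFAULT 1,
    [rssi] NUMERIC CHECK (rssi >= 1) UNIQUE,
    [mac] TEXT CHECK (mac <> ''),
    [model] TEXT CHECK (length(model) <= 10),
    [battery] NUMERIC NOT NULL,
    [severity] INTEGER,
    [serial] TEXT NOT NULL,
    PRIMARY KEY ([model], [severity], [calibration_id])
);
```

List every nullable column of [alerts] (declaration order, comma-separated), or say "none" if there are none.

unit, message, model, alert_id, offset, value, gain

- unit: DEFAULT only fills an omitted column; an explicit NULL is still allowed → nullable.
- version: part of the PRIMARY KEY, which implies NOT NULL → not nullable.
- message: no NOT NULL constraint applies → nullable.
- model: DEFAULT only fills an omitted column; an explicit NULL is still allowed → nullable.
- alert_id: DEFAULT only fills an omitted column; an explicit NULL is still allowed → nullable.
- offset: no NOT NULL constraint applies → nullable.
- timestamp: part of the PRIMARY KEY, which implies NOT NULL → not nullable.
- lat: declared NOT NULL → not nullable.
- value: no NOT NULL constraint applies → nullable.
- gain: DEFAULT only fills an omitted column; an explicit NULL is still allowed → nullable.
- rssi: part of the PRIMARY KEY, which implies NOT NULL → not nullable.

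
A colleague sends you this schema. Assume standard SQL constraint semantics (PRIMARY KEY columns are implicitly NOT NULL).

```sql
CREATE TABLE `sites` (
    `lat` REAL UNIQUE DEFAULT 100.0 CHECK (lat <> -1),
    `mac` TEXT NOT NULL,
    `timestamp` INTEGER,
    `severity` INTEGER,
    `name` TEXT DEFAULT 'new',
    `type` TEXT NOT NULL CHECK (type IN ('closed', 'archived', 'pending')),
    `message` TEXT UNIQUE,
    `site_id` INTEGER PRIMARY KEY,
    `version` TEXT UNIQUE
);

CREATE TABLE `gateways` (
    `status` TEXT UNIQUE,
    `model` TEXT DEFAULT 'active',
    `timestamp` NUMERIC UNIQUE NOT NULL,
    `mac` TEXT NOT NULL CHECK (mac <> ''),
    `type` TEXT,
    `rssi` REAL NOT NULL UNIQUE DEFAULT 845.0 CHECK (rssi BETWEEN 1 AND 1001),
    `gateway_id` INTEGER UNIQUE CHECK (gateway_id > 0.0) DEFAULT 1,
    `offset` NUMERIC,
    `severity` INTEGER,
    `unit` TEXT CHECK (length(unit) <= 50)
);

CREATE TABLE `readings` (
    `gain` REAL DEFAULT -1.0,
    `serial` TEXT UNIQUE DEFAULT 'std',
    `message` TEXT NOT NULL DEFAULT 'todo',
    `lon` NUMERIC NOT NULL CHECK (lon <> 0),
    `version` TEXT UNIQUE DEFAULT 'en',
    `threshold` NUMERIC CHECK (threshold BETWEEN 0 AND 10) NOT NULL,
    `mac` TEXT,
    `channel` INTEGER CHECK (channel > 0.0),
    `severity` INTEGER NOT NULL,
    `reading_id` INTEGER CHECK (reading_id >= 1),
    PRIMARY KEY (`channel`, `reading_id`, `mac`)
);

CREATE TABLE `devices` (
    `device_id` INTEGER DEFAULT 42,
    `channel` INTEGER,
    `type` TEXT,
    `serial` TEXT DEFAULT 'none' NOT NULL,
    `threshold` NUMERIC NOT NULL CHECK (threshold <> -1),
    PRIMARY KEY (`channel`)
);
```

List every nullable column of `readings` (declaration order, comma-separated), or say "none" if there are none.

gain, serial, version

- gain: DEFAULT only fills an omitted column; an explicit NULL is still allowed → nullable.
- serial: UNIQUE does not imply NOT NULL → nullable.
- message: declared NOT NULL → not nullable.
- lon: declared NOT NULL → not nullable.
- version: UNIQUE does not imply NOT NULL → nullable.
- threshold: declared NOT NULL → not nullable.
- mac: part of the PRIMARY KEY, which implies NOT NULL → not nullable.
- channel: part of the PRIMARY KEY, which implies NOT NULL → not nullable.
- severity: declared NOT NULL → not nullable.
- reading_id: part of the PRIMARY KEY, which implies NOT NULL → not nullable.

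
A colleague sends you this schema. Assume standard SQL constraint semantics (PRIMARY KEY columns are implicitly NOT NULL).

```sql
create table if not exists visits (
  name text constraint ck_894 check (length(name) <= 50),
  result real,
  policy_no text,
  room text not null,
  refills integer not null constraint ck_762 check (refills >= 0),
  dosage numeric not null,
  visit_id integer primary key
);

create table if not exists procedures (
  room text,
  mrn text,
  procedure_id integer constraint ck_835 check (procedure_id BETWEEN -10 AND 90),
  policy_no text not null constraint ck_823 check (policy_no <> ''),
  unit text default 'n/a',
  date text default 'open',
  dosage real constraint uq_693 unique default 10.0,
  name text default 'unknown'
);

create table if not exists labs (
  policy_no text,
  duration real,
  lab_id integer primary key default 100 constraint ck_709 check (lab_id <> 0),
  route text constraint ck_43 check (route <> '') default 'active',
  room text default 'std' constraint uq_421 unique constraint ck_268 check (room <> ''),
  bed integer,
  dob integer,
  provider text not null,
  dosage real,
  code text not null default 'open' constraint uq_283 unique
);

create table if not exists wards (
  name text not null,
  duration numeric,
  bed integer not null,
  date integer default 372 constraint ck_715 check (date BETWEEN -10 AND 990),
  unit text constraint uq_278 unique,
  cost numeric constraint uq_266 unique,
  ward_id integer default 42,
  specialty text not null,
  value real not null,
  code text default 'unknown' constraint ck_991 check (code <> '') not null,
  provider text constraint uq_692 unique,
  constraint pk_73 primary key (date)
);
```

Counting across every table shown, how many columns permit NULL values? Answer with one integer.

22

visits: 3 nullable (name, result, policy_no — PK (visit_id) and explicit NOT NULL columns excluded).
procedures: 7 nullable (room, mrn, procedure_id, unit, date, dosage, name — PK none and explicit NOT NULL columns excluded).
labs: 7 nullable (policy_no, duration, route, room, bed, dob, dosage — PK (lab_id) and explicit NOT NULL columns excluded).
wards: 5 nullable (duration, unit, cost, ward_id, provider — PK (date) and explicit NOT NULL columns excluded).
Total: 3 + 7 + 7 + 5 = 22.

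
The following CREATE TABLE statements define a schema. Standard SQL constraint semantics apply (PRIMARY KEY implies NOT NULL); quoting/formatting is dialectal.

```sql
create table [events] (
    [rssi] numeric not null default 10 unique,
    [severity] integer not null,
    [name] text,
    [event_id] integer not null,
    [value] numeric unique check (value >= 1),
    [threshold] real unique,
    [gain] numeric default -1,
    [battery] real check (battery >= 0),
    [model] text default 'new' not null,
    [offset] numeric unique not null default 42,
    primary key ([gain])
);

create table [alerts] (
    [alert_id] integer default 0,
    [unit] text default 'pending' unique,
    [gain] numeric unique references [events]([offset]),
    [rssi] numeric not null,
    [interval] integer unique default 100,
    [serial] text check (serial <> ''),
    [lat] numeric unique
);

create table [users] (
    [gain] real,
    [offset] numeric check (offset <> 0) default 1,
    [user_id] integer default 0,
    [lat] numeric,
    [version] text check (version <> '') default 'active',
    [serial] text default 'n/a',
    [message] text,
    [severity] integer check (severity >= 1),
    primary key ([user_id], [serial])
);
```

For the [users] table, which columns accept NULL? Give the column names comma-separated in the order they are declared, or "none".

- gain: no NOT NULL constraint applies → nullable.
- offset: CHECK does not forbid NULL (a CHECK constraint passes when its expression is NULL) → nullable.
- user_id: part of the PRIMARY KEY, which implies NOT NULL → not nullable.
- lat: no NOT NULL constraint applies → nullable.
- version: CHECK does not forbid NULL (a CHECK constraint passes when its expression is NULL) → nullable.
- serial: part of the PRIMARY KEY, which implies NOT NULL → not nullable.
- message: no NOT NULL constraint applies → nullable.
- severity: CHECK does not forbid NULL (a CHECK constraint passes when its expression is NULL) → nullable.

gain, offset, lat, version, message, severity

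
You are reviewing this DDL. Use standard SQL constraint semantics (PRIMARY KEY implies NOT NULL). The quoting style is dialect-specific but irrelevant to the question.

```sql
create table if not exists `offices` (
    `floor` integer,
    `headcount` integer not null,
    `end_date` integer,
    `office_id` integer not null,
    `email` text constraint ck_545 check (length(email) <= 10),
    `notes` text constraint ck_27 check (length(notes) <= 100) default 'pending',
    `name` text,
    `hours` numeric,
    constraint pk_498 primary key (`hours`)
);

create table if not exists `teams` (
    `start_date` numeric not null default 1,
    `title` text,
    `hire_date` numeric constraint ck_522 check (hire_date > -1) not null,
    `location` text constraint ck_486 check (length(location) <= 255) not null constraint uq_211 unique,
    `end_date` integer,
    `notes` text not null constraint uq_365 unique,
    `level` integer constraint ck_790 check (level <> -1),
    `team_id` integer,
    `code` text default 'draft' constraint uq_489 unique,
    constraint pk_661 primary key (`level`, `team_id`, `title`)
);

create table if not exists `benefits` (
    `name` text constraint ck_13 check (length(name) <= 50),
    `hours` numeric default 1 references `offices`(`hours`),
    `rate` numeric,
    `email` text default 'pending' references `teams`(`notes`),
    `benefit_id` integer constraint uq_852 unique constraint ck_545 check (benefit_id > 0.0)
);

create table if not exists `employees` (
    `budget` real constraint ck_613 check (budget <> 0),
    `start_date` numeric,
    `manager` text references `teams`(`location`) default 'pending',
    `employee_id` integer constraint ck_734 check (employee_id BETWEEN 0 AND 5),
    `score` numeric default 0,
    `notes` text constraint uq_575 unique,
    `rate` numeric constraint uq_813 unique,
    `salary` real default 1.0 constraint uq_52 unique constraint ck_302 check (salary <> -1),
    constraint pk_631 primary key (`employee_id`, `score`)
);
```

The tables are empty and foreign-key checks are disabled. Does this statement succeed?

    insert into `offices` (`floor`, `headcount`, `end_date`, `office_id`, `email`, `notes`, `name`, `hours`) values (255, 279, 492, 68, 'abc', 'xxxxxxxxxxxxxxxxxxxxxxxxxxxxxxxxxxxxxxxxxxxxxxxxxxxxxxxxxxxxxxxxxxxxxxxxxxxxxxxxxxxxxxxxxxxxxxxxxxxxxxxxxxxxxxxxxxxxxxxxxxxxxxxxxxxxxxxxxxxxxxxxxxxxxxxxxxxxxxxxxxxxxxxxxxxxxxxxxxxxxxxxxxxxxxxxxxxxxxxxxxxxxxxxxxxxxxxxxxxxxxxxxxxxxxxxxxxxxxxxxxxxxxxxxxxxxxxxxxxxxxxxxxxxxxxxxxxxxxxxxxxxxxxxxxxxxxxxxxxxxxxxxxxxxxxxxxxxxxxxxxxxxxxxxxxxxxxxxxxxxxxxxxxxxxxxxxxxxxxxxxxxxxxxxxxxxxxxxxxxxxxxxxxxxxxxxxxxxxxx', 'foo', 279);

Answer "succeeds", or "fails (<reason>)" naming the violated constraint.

fails (CHECK on notes)

The value 'xxxxxxxxxxxxxxxxxxxxxxxxxxxxxxxxxxxxxxxxxxxxxxxxxxxxxxxxxxxxxxxxxxxxxxxxxxxxxxxxxxxxxxxxxxxxxxxxxxxxxxxxxxxxxxxxxxxxxxxxxxxxxxxxxxxxxxxxxxxxxxxxxxxxxxxxxxxxxxxxxxxxxxxxxxxxxxxxxxxxxxxxxxxxxxxxxxxxxxxxxxxxxxxxxxxxxxxxxxxxxxxxxxxxxxxxxxxxxxxxxxxxxxxxxxxxxxxxxxxxxxxxxxxxxxxxxxxxxxxxxxxxxxxxxxxxxxxxxxxxxxxxxxxxxxxxxxxxxxxxxxxxxxxxxxxxxxxxxxxxxxxxxxxxxxxxxxxxxxxxxxxxxxxxxxxxxxxxxxxxxxxxxxxxxxxxxxxxxxxx' for notes violates CHECK (length(notes) <= 100).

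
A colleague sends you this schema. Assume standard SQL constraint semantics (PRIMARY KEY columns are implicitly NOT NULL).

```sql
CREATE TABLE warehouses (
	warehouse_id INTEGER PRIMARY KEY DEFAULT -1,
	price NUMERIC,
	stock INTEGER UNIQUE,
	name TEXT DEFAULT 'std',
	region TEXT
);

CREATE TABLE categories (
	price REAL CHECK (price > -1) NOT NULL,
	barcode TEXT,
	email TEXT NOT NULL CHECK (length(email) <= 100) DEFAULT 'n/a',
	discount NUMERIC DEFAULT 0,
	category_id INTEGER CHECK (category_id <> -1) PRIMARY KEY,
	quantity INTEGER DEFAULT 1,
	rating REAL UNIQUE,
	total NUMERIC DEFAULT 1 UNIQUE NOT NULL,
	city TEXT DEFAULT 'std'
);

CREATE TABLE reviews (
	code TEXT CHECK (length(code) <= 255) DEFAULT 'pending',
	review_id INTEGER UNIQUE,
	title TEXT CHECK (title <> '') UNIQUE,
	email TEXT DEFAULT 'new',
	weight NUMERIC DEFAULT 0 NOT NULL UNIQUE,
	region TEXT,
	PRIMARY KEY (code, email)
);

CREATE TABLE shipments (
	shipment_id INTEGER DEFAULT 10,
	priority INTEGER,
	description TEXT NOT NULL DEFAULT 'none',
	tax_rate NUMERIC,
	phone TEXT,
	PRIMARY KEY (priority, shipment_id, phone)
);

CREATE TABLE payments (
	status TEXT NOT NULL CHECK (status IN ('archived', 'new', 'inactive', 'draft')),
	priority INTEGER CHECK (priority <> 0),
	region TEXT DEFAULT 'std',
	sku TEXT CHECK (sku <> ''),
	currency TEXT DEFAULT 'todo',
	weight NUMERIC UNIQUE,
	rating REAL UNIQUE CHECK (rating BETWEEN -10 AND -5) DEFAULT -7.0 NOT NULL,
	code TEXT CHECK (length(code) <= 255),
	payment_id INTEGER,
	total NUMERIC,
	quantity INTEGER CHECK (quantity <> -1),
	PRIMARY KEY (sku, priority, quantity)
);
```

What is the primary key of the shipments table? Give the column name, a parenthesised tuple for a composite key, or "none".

A table-level PRIMARY KEY clause names 3 columns: priority, shipment_id, phone.
This is a composite key — the combination is unique, not each column individually.

(priority, shipment_id, phone)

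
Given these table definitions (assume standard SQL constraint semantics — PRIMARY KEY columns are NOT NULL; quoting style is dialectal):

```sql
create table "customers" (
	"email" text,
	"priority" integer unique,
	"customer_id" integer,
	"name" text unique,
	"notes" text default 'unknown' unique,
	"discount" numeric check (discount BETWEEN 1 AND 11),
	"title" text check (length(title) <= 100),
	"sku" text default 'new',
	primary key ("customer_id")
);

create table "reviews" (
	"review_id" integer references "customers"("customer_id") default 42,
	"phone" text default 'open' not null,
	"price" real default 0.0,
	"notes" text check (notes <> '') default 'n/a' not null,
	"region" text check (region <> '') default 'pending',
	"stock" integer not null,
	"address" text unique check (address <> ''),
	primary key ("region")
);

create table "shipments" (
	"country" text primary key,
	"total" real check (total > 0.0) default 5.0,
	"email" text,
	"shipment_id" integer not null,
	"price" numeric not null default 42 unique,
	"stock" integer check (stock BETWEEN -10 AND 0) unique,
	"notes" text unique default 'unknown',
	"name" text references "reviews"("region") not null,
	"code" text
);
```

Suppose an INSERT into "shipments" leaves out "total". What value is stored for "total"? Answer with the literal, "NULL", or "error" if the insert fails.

5.0

total has an explicit DEFAULT 5.0.
When the column is omitted from an INSERT, that default is used.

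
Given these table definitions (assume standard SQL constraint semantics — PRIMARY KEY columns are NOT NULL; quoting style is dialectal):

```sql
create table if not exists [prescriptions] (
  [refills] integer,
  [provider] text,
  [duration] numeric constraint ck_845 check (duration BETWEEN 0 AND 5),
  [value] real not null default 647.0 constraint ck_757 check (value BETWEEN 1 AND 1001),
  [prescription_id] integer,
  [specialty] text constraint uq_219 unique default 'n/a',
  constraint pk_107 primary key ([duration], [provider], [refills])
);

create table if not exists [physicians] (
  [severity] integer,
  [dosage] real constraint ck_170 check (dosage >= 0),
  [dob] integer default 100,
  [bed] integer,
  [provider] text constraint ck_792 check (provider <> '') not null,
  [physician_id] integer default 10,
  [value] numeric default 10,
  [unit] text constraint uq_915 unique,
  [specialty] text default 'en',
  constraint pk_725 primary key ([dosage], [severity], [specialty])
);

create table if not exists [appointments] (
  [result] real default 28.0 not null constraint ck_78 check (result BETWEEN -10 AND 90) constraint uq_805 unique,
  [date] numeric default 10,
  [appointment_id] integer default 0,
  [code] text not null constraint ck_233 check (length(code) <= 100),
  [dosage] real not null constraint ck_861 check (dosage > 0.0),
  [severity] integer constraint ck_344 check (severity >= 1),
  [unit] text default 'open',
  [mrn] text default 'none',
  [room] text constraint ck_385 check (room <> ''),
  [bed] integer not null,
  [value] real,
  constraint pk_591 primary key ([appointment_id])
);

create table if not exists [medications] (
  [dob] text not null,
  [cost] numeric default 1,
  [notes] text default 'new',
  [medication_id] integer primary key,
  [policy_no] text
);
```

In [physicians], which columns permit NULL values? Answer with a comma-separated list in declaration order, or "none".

- severity: part of the PRIMARY KEY, which implies NOT NULL → not nullable.
- dosage: part of the PRIMARY KEY, which implies NOT NULL → not nullable.
- dob: DEFAULT only fills an omitted column; an explicit NULL is still allowed → nullable.
- bed: no NOT NULL constraint applies → nullable.
- provider: declared NOT NULL → not nullable.
- physician_id: DEFAULT only fills an omitted column; an explicit NULL is still allowed → nullable.
- value: DEFAULT only fills an omitted column; an explicit NULL is still allowed → nullable.
- unit: UNIQUE does not imply NOT NULL → nullable.
- specialty: part of the PRIMARY KEY, which implies NOT NULL → not nullable.

dob, bed, physician_id, value, unit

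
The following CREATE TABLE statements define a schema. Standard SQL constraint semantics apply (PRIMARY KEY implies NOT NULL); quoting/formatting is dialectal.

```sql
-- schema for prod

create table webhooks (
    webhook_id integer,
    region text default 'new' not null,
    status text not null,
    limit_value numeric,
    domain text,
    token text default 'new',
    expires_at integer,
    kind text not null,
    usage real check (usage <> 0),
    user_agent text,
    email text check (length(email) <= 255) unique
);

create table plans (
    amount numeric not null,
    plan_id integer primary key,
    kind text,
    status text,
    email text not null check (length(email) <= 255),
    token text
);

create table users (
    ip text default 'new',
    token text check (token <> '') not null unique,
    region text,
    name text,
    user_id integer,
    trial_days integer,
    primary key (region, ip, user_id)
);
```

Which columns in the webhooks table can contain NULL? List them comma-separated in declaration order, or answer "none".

- webhook_id: no NOT NULL constraint applies → nullable.
- region: declared NOT NULL → not nullable.
- status: declared NOT NULL → not nullable.
- limit_value: no NOT NULL constraint applies → nullable.
- domain: no NOT NULL constraint applies → nullable.
- token: DEFAULT only fills an omitted column; an explicit NULL is still allowed → nullable.
- expires_at: no NOT NULL constraint applies → nullable.
- kind: declared NOT NULL → not nullable.
- usage: CHECK does not forbid NULL (a CHECK constraint passes when its expression is NULL) → nullable.
- user_agent: no NOT NULL constraint applies → nullable.
- email: CHECK does not forbid NULL (a CHECK constraint passes when its expression is NULL) → nullable.

webhook_id, limit_value, domain, token, expires_at, usage, user_agent, email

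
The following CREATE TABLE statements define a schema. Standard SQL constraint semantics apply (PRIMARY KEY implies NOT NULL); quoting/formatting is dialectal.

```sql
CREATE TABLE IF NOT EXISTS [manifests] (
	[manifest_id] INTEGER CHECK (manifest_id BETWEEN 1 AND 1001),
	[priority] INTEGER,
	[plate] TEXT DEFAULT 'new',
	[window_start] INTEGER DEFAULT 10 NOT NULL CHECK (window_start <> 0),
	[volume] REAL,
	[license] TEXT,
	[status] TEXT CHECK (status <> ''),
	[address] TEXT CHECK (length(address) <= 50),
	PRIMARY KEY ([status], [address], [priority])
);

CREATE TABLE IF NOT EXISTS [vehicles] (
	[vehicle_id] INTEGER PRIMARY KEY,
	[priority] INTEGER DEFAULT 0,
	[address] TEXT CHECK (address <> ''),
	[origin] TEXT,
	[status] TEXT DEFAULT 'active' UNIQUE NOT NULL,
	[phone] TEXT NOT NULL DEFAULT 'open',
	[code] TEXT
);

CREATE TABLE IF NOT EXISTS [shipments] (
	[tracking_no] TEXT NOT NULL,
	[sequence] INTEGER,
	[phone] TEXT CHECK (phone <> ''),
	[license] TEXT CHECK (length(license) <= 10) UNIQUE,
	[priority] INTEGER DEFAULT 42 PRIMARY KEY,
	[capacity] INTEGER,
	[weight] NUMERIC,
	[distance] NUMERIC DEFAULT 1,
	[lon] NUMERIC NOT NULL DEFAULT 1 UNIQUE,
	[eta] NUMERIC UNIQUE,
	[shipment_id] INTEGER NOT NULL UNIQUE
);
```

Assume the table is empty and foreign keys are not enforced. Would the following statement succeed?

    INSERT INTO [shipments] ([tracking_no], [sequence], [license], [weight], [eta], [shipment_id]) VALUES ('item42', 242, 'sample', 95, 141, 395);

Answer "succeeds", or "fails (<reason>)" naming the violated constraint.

succeeds

NOT NULL columns: lon defaults to 1; priority defaults to 42; shipment_id is supplied; tracking_no is supplied.
CHECK constraints: 'sample' satisfies (length(license) <= 10).
No constraint is violated.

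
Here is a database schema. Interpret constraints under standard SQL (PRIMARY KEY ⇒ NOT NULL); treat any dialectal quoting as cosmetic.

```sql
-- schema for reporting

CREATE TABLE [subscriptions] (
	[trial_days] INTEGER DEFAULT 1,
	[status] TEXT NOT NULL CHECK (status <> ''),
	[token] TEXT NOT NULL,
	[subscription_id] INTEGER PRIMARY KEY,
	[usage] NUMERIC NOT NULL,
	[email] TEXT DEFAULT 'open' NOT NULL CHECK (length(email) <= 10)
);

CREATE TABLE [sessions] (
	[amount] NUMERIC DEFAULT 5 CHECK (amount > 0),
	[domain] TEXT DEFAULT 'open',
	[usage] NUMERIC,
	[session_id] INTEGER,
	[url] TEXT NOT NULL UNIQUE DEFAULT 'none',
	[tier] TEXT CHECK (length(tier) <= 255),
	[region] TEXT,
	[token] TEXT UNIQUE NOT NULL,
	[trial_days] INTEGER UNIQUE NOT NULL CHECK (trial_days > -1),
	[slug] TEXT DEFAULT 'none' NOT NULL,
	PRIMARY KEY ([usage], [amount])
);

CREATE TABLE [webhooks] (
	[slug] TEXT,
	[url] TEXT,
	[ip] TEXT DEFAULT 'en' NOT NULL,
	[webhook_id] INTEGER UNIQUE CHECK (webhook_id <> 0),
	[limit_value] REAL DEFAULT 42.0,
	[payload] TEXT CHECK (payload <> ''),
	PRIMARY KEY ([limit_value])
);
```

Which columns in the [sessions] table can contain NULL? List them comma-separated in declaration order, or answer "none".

- amount: part of the PRIMARY KEY, which implies NOT NULL → not nullable.
- domain: DEFAULT only fills an omitted column; an explicit NULL is still allowed → nullable.
- usage: part of the PRIMARY KEY, which implies NOT NULL → not nullable.
- session_id: no NOT NULL constraint applies → nullable.
- url: declared NOT NULL → not nullable.
- tier: CHECK does not forbid NULL (a CHECK constraint passes when its expression is NULL) → nullable.
- region: no NOT NULL constraint applies → nullable.
- token: declared NOT NULL → not nullable.
- trial_days: declared NOT NULL → not nullable.
- slug: declared NOT NULL → not nullable.

domain, session_id, tier, region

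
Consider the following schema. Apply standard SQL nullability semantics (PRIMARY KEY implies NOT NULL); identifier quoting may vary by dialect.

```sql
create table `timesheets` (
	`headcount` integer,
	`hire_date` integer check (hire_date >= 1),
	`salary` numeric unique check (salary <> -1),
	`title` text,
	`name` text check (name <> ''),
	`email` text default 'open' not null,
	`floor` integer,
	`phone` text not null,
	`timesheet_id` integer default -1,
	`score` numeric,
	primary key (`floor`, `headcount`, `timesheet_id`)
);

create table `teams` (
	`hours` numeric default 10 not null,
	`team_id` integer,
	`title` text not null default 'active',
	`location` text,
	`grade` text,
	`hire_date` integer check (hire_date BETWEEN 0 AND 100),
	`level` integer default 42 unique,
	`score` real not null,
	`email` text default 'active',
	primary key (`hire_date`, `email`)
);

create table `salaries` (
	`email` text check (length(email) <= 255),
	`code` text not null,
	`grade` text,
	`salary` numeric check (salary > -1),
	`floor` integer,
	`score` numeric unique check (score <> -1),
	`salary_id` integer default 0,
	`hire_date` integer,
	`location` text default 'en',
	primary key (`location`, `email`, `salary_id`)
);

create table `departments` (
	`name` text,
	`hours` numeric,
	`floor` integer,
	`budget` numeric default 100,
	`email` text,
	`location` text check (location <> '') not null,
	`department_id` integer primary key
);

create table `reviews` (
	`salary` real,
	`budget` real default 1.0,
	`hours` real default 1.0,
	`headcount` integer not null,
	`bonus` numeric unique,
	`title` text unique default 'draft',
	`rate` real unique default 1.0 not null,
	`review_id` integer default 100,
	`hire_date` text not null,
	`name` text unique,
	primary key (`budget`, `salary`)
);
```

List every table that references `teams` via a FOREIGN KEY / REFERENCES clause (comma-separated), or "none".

No REFERENCES clause anywhere in the schema names teams.

none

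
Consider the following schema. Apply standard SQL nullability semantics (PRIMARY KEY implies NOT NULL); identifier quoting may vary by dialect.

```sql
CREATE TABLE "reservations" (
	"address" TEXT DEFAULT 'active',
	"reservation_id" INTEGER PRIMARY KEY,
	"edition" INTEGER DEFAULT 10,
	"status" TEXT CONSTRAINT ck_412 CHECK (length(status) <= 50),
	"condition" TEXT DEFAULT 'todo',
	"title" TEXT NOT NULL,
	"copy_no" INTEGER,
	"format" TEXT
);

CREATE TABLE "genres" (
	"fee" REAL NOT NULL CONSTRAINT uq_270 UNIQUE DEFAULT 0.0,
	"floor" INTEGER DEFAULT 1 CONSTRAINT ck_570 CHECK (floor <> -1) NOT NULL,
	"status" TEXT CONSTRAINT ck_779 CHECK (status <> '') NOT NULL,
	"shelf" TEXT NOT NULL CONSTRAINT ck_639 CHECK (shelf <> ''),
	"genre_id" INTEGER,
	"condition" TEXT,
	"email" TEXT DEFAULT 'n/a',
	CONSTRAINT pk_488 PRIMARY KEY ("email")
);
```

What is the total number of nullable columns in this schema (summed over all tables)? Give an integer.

8

reservations: 6 nullable (address, edition, status, condition, copy_no, format — PK (reservation_id) and explicit NOT NULL columns excluded).
genres: 2 nullable (genre_id, condition — PK (email) and explicit NOT NULL columns excluded).
Total: 6 + 2 = 8.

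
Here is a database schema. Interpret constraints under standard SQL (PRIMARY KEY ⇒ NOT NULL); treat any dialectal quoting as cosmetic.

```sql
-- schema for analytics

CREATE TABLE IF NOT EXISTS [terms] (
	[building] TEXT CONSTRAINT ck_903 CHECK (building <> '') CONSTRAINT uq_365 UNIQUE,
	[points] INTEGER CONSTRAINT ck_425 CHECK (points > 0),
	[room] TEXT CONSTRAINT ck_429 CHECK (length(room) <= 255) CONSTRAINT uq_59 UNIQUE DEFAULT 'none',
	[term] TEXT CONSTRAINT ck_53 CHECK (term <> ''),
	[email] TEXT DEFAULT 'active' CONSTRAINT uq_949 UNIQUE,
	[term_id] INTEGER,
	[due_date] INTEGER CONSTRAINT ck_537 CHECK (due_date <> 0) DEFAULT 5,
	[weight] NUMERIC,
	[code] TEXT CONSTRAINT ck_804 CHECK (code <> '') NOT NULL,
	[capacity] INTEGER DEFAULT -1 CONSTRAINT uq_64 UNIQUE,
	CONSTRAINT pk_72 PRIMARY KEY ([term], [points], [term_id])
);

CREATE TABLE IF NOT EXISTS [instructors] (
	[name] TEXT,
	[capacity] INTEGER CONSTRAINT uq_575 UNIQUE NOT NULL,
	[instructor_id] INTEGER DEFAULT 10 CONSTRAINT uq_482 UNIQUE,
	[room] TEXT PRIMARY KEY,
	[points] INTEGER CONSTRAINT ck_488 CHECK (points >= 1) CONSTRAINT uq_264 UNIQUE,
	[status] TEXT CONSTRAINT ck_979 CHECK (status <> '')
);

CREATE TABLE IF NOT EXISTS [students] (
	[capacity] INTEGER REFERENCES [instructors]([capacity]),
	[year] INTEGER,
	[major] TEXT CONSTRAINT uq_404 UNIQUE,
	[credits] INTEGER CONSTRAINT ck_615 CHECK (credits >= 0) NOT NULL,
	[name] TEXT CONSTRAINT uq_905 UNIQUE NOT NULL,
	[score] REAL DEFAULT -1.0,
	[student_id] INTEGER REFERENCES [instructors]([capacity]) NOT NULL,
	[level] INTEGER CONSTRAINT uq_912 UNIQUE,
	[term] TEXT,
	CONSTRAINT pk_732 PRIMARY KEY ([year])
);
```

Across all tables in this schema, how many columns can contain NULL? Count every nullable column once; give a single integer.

15

terms: 6 nullable (building, room, email, due_date, weight, capacity — PK (term, points, term_id) and explicit NOT NULL columns excluded).
instructors: 4 nullable (name, instructor_id, points, status — PK (room) and explicit NOT NULL columns excluded).
students: 5 nullable (capacity, major, score, level, term — PK (year) and explicit NOT NULL columns excluded).
Total: 6 + 4 + 5 = 15.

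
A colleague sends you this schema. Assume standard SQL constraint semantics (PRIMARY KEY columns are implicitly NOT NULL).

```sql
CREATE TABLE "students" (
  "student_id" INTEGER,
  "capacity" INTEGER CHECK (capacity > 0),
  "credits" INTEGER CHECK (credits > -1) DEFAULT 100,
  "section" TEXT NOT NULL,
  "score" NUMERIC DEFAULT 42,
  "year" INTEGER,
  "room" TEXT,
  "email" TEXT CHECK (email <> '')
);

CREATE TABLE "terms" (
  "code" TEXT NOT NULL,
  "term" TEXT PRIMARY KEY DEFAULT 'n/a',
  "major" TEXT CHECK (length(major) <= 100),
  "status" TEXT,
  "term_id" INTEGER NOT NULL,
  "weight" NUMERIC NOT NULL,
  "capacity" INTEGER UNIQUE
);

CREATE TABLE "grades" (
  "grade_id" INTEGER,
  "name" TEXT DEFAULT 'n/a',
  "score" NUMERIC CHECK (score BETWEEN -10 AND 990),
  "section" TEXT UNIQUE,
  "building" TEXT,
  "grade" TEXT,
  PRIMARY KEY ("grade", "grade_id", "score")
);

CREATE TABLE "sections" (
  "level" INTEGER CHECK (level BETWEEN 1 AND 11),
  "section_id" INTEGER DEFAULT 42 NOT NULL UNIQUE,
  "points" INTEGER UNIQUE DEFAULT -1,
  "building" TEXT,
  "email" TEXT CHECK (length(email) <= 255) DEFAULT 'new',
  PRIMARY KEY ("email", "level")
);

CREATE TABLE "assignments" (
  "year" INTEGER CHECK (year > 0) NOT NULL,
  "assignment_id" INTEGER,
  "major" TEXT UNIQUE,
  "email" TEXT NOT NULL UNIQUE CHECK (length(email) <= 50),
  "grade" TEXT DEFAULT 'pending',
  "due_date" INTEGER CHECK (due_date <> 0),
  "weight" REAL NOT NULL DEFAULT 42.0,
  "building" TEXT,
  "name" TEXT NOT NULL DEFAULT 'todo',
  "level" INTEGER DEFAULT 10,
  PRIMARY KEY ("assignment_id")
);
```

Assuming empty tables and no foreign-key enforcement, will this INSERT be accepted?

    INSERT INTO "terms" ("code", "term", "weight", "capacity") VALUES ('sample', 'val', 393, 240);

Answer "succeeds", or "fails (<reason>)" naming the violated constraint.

term_id is omitted from the column list and has no DEFAULT, so it would receive NULL.
But term_id is declared NOT NULL.

fails (NOT NULL on term_id)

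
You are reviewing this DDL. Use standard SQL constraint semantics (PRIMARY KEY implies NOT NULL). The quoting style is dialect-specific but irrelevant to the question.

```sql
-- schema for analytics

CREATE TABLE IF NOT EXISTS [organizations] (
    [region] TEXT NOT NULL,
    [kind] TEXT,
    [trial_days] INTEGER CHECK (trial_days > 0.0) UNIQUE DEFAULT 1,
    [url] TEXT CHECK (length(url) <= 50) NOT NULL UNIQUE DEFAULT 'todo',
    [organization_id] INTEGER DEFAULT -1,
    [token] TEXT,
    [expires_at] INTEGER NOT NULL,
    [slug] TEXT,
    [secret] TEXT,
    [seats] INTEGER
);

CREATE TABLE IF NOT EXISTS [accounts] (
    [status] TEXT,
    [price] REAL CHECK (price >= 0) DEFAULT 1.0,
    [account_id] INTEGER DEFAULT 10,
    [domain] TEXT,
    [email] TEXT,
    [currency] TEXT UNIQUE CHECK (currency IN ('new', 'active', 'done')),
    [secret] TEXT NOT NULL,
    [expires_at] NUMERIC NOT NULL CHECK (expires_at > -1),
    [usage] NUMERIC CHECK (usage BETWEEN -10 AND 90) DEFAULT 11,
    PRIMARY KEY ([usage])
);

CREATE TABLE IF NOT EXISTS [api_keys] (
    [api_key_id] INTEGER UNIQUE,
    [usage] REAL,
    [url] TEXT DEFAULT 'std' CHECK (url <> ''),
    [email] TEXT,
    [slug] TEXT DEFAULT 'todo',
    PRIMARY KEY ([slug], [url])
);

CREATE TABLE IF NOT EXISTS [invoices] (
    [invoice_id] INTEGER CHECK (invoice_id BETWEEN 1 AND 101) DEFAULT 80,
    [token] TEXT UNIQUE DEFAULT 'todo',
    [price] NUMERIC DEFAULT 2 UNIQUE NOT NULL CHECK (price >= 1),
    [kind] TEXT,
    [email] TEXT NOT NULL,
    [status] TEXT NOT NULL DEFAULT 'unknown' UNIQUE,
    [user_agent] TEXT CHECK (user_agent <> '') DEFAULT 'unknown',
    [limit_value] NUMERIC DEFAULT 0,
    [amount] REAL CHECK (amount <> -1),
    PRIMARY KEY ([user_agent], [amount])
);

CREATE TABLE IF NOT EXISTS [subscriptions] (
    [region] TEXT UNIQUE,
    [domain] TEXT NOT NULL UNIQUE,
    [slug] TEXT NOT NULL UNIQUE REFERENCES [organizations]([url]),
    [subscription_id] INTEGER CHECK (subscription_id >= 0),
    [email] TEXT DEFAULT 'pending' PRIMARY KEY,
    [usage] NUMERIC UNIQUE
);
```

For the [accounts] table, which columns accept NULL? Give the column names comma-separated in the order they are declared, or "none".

- status: no NOT NULL constraint applies → nullable.
- price: CHECK does not forbid NULL (a CHECK constraint passes when its expression is NULL) → nullable.
- account_id: DEFAULT only fills an omitted column; an explicit NULL is still allowed → nullable.
- domain: no NOT NULL constraint applies → nullable.
- email: no NOT NULL constraint applies → nullable.
- currency: CHECK does not forbid NULL (a CHECK constraint passes when its expression is NULL) → nullable.
- secret: declared NOT NULL → not nullable.
- expires_at: declared NOT NULL → not nullable.
- usage: part of the PRIMARY KEY, which implies NOT NULL → not nullable.

status, price, account_id, domain, email, currency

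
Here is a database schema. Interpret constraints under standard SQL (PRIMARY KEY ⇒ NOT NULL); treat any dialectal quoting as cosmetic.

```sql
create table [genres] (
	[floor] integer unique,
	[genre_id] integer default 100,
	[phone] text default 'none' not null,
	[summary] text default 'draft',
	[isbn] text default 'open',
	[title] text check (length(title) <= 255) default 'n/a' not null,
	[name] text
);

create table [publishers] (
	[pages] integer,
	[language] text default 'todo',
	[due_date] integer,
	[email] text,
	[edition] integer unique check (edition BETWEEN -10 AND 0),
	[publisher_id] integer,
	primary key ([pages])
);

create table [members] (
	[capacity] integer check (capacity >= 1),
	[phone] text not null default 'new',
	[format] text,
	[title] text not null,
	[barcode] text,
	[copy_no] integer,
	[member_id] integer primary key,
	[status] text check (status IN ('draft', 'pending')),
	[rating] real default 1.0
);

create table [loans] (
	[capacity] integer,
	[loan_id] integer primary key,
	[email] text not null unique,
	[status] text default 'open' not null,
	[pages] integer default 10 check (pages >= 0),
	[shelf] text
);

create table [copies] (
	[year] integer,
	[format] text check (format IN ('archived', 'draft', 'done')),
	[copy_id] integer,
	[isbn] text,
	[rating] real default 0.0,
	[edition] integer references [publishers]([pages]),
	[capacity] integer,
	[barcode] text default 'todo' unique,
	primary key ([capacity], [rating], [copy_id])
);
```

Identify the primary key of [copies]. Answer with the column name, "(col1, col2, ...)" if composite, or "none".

(capacity, rating, copy_id)

A table-level PRIMARY KEY clause names 3 columns: capacity, rating, copy_id.
This is a composite key — the combination is unique, not each column individually.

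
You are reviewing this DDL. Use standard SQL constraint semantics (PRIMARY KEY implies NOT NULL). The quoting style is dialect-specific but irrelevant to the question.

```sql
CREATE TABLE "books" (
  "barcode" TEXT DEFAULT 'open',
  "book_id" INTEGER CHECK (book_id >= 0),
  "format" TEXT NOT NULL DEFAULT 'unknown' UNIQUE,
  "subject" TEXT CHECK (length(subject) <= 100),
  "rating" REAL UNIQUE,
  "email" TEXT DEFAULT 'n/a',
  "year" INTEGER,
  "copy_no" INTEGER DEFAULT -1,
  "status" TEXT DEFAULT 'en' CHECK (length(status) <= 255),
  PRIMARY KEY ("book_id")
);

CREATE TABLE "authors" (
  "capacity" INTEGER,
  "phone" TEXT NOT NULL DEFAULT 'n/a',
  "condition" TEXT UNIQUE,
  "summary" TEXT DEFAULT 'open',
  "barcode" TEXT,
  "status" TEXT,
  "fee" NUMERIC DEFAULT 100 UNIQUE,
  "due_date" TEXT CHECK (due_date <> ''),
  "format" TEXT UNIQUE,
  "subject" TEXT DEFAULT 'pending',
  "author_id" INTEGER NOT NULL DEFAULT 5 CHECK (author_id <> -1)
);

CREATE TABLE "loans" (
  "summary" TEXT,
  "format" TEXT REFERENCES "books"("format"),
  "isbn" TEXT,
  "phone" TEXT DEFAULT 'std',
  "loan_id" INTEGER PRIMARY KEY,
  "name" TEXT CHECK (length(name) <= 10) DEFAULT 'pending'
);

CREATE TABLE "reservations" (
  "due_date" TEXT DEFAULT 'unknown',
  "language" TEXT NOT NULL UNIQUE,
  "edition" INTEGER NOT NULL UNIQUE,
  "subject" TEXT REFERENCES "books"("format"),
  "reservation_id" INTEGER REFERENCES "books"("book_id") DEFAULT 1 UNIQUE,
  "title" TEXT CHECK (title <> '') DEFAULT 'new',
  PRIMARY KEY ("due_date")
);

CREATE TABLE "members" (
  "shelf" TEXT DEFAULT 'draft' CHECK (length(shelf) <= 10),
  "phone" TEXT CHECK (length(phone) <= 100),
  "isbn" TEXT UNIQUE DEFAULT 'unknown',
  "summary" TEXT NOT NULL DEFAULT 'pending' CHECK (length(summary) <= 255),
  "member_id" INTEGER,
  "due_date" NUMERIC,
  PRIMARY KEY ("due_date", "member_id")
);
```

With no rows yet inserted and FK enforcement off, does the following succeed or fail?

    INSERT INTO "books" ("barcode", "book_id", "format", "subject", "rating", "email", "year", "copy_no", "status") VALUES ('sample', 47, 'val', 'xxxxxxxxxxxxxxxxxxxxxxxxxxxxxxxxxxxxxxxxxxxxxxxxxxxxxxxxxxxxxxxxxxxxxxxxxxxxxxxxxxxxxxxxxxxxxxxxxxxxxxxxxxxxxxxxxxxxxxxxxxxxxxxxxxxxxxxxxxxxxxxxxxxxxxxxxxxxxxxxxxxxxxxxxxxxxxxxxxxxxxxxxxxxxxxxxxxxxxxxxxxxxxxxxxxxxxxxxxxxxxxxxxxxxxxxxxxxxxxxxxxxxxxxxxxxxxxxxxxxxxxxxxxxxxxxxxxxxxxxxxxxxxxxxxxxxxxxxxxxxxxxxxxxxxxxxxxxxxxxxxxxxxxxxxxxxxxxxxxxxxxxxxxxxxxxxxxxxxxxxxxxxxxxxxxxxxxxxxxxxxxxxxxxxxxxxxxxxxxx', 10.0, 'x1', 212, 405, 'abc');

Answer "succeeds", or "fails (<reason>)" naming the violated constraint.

The value 'xxxxxxxxxxxxxxxxxxxxxxxxxxxxxxxxxxxxxxxxxxxxxxxxxxxxxxxxxxxxxxxxxxxxxxxxxxxxxxxxxxxxxxxxxxxxxxxxxxxxxxxxxxxxxxxxxxxxxxxxxxxxxxxxxxxxxxxxxxxxxxxxxxxxxxxxxxxxxxxxxxxxxxxxxxxxxxxxxxxxxxxxxxxxxxxxxxxxxxxxxxxxxxxxxxxxxxxxxxxxxxxxxxxxxxxxxxxxxxxxxxxxxxxxxxxxxxxxxxxxxxxxxxxxxxxxxxxxxxxxxxxxxxxxxxxxxxxxxxxxxxxxxxxxxxxxxxxxxxxxxxxxxxxxxxxxxxxxxxxxxxxxxxxxxxxxxxxxxxxxxxxxxxxxxxxxxxxxxxxxxxxxxxxxxxxxxxxxxxxx' for subject violates CHECK (length(subject) <= 100).

fails (CHECK on subject)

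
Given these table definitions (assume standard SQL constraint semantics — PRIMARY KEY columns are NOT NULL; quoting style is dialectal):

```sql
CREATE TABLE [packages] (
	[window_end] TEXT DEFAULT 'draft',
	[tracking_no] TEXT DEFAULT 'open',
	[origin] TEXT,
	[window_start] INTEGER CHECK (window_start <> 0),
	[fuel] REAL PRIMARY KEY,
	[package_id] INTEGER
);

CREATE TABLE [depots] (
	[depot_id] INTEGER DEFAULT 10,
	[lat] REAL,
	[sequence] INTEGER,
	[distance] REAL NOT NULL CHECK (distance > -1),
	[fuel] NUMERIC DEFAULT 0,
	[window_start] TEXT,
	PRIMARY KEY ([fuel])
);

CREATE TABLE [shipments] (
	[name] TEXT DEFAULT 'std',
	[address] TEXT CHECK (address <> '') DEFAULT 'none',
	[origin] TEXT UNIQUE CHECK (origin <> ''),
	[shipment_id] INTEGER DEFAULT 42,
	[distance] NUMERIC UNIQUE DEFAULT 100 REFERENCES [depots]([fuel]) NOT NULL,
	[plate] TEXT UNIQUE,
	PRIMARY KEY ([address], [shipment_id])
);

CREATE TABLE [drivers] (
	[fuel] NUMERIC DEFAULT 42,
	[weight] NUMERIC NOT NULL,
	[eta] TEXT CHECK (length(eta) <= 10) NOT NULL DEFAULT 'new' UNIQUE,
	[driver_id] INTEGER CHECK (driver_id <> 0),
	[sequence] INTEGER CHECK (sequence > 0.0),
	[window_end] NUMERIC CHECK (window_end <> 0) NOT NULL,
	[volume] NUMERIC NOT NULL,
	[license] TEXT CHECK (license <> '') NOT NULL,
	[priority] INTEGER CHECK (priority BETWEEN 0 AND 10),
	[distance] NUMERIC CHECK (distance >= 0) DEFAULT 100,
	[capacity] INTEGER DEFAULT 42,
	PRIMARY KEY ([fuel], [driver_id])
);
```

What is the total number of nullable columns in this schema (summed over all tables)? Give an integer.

16

packages: 5 nullable (window_end, tracking_no, origin, window_start, package_id — PK (fuel) and explicit NOT NULL columns excluded).
depots: 4 nullable (depot_id, lat, sequence, window_start — PK (fuel) and explicit NOT NULL columns excluded).
shipments: 3 nullable (name, origin, plate — PK (address, shipment_id) and explicit NOT NULL columns excluded).
drivers: 4 nullable (sequence, priority, distance, capacity — PK (fuel, driver_id) and explicit NOT NULL columns excluded).
Total: 5 + 4 + 3 + 4 = 16.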